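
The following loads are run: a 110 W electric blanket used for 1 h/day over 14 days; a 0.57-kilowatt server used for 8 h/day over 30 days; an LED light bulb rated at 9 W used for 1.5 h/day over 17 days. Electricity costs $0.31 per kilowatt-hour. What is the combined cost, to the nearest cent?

electric blanket: Runtime = 1 h/day × 14 days = 14 h
electric blanket: 0.11 kW × 14 h = 1.54 kWh
server: Runtime = 8 h/day × 30 days = 240 h
server: 0.57 kW × 240 h = 136.8 kWh
LED light bulb: Runtime = 1.5 h/day × 17 days = 25.5 h
LED light bulb: 0.009 kW × 25.5 h = 0.2295 kWh
Total energy = 138.5695 kWh
Cost = 138.5695 × $0.31 = $42.96

$42.96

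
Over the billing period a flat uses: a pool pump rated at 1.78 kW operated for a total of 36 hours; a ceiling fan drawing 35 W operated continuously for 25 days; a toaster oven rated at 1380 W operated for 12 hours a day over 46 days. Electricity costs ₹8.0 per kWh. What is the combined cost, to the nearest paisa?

pool pump: 1.78 kW × 36 h = 64.08 kWh
ceiling fan: Runtime = 24 h × 25 = 600 h
ceiling fan: 0.035 kW × 600 h = 21 kWh
toaster oven: Runtime = 12 h/day × 46 days = 552 h
toaster oven: 1.38 kW × 552 h = 761.76 kWh
Total energy = 846.84 kWh
Cost = 846.84 × ₹8.0 = ₹6774.72

₹6774.72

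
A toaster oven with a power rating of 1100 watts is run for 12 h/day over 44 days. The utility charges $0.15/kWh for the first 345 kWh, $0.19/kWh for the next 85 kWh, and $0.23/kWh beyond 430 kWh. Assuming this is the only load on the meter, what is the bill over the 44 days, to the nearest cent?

$102.58

Runtime = 12 h/day × 44 days = 528 h
Energy = 1.1 kW × 528 h = 580.8 kWh
Tier 1 (0–345 kWh): 345 × $0.15 = $51.75
Tier 2 (345–430 kWh): 85 × $0.19 = $16.15
Above 430 kWh: 150.8 × $0.23 = $34.684
Bill = $102.58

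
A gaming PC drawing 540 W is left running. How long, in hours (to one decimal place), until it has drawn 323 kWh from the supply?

598.1 h

Hours = 323 kWh ÷ 0.54 kW = 598.1 h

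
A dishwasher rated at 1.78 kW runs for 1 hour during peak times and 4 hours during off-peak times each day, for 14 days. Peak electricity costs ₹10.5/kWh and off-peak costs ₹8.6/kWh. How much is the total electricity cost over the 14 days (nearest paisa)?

₹1118.91

Peak energy = 1.78 kW × 1 h × 14 = 24.92 kWh
Off-peak energy = 1.78 kW × 4 h × 14 = 99.68 kWh
Cost = 24.92 × ₹10.5 + 99.68 × ₹8.6 = ₹261.66 + ₹857.248 = ₹1118.91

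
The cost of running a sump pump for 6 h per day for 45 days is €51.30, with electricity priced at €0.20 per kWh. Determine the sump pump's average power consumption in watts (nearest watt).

950 W

Energy = €51.30 ÷ €0.20/kWh = 256.5 kWh
Runtime = 6 h/day × 45 days = 270 h
Power = 256.5 kWh ÷ 270 h = 0.95 kW = 950 W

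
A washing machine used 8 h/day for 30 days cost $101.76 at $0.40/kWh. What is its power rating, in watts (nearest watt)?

1060 W

Energy = $101.76 ÷ $0.40/kWh = 254.4 kWh
Runtime = 8 h/day × 30 days = 240 h
Power = 254.4 kWh ÷ 240 h = 1.06 kW = 1060 W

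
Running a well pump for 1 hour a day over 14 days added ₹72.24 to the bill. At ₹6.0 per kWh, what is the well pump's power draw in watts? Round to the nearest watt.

Energy = ₹72.24 ÷ ₹6.0/kWh = 12.04 kWh
Runtime = 1 h/day × 14 days = 14 h
Power = 12.04 kWh ÷ 14 h = 0.86 kW = 860 W

860 W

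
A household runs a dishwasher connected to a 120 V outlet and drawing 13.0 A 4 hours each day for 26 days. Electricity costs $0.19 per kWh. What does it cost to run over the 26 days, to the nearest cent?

Power = 13.0 A × 120 V = 1560 W = 1.56 kW
Runtime = 4 h/day × 26 days = 104 h
Energy = 1.56 kW × 104 h = 162.24 kWh
Cost = 162.24 kWh × $0.19/kWh = $30.83

$30.83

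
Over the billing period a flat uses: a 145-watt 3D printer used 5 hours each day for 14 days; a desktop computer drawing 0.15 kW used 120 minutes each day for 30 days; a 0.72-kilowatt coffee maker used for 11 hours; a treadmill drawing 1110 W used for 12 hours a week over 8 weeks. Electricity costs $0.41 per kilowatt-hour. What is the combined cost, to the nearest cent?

3D printer: Runtime = 5 h/day × 14 days = 70 h
3D printer: 0.145 kW × 70 h = 10.15 kWh
desktop computer: Runtime = 120 min × 30 = 3600 min = 60 h
desktop computer: 0.15 kW × 60 h = 9 kWh
coffee maker: 0.72 kW × 11 h = 7.92 kWh
treadmill: Runtime = 12 h/week × 8 weeks = 96 h
treadmill: 1.11 kW × 96 h = 106.56 kWh
Total energy = 133.63 kWh
Cost = 133.63 × $0.41 = $54.79

$54.79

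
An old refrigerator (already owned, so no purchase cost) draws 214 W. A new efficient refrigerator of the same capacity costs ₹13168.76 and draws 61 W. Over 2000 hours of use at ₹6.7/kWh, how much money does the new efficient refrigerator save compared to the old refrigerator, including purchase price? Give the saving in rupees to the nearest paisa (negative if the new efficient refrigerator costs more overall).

old refrigerator: ₹0.00 + (214/1000) kW × 2000 h × ₹6.7 = ₹0.00 + ₹2867.6 = ₹2867.6
new efficient refrigerator: ₹13168.76 + (61/1000) kW × 2000 h × ₹6.7 = ₹13168.76 + ₹817.4 = ₹13986.16
Saving = ₹2867.6 − ₹13986.16 = −₹11118.56

-₹11118.56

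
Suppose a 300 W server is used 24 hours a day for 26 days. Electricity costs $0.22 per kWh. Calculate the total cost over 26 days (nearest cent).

Runtime = 24 h × 26 = 624 h
Energy = 0.3 kW × 624 h = 187.2 kWh
Cost = 187.2 kWh × $0.22/kWh = $41.18

$41.18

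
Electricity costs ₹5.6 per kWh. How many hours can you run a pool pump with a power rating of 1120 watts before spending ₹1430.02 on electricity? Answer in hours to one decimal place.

228.0 h

Energy available = ₹1430.02 ÷ ₹5.6/kWh = 255.3607 kWh
Hours = 255.3607 kWh ÷ 1.12 kW = 228.0 h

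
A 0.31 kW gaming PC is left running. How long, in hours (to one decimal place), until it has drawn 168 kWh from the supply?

541.9 h

Hours = 168 kWh ÷ 0.31 kW = 541.9 h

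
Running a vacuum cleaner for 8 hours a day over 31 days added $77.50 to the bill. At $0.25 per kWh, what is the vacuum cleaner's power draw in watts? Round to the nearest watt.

Energy = $77.50 ÷ $0.25/kWh = 310 kWh
Runtime = 8 h/day × 31 days = 248 h
Power = 310 kWh ÷ 248 h = 1.25 kW = 1250 W

1250 W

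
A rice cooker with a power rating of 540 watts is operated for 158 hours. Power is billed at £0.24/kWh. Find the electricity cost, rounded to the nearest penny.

£20.48

Energy = 0.54 kW × 158 h = 85.32 kWh
Cost = 85.32 kWh × £0.24/kWh = £20.48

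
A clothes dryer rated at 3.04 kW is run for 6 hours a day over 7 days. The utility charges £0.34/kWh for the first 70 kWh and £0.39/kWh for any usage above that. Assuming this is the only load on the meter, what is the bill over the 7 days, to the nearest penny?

Runtime = 6 h/day × 7 days = 42 h
Energy = 3.04 kW × 42 h = 127.68 kWh
Tier 1 (0–70 kWh): 70 × £0.34 = £23.8
Above 70 kWh: 57.68 × £0.39 = £22.4952
Bill = £46.30

£46.30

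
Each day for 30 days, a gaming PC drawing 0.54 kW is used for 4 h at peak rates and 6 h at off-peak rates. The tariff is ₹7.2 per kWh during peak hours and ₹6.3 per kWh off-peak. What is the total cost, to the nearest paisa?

₹1078.92

Peak energy = 0.54 kW × 4 h × 30 = 64.8 kWh
Off-peak energy = 0.54 kW × 6 h × 30 = 97.2 kWh
Cost = 64.8 × ₹7.2 + 97.2 × ₹6.3 = ₹466.56 + ₹612.36 = ₹1078.92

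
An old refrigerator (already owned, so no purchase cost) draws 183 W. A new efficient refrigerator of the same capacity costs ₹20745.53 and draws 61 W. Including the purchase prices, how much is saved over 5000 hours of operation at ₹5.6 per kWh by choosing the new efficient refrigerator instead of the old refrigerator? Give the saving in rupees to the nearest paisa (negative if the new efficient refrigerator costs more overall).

old refrigerator: ₹0.00 + (183/1000) kW × 5000 h × ₹5.6 = ₹0.00 + ₹5124 = ₹5124
new efficient refrigerator: ₹20745.53 + (61/1000) kW × 5000 h × ₹5.6 = ₹20745.53 + ₹1708 = ₹22453.53
Saving = ₹5124 − ₹22453.53 = −₹17329.53

-₹17329.53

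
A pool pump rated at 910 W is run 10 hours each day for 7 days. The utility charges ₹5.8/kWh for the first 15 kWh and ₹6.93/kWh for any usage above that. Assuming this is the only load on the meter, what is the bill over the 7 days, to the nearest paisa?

Runtime = 10 h/day × 7 days = 70 h
Energy = 0.91 kW × 70 h = 63.7 kWh
Tier 1 (0–15 kWh): 15 × ₹5.8 = ₹87
Above 15 kWh: 48.7 × ₹6.93 = ₹337.491
Bill = ₹424.49

₹424.49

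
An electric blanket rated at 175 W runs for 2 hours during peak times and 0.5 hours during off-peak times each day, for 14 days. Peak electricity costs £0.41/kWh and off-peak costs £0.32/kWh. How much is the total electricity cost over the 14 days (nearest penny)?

£2.40

Peak energy = 0.175 kW × 2 h × 14 = 4.9 kWh
Off-peak energy = 0.175 kW × 0.5 h × 14 = 1.225 kWh
Cost = 4.9 × £0.41 + 1.225 × £0.32 = £2.009 + £0.392 = £2.40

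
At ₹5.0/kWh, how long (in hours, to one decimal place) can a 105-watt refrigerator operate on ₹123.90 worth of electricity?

236.0 h

Energy available = ₹123.90 ÷ ₹5.0/kWh = 24.78 kWh
Hours = 24.78 kWh ÷ 0.105 kW = 236.0 h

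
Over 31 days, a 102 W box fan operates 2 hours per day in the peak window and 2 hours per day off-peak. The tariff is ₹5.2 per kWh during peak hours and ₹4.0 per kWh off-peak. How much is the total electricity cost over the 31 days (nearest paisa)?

Peak energy = 0.102 kW × 2 h × 31 = 6.324 kWh
Off-peak energy = 0.102 kW × 2 h × 31 = 6.324 kWh
Cost = 6.324 × ₹5.2 + 6.324 × ₹4.0 = ₹32.8848 + ₹25.296 = ₹58.18

₹58.18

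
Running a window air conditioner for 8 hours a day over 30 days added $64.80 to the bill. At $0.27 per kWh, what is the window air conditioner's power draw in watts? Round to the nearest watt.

1000 W

Energy = $64.80 ÷ $0.27/kWh = 240 kWh
Runtime = 8 h/day × 30 days = 240 h
Power = 240 kWh ÷ 240 h = 1 kW = 1000 W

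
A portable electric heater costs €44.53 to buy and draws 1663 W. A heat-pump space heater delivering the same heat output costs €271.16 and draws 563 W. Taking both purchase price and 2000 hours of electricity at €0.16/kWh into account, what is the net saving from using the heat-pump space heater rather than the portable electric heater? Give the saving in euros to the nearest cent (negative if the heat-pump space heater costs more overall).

portable electric heater: €44.53 + (1663/1000) kW × 2000 h × €0.16 = €44.53 + €532.16 = €576.69
heat-pump space heater: €271.16 + (563/1000) kW × 2000 h × €0.16 = €271.16 + €180.16 = €451.32
Saving = €576.69 − €451.32 = €125.37

€125.37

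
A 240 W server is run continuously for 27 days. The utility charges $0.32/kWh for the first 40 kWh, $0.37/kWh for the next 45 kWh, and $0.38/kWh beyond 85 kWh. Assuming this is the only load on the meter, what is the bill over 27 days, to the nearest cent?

Runtime = 24 h × 27 = 648 h
Energy = 0.24 kW × 648 h = 155.52 kWh
Tier 1 (0–40 kWh): 40 × $0.32 = $12.8
Tier 2 (40–85 kWh): 45 × $0.37 = $16.65
Above 85 kWh: 70.52 × $0.38 = $26.7976
Bill = $56.25

$56.25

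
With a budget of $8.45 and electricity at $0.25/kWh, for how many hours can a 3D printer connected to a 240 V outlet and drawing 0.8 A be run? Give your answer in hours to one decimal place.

176.0 h

Power = 0.8 A × 240 V = 192 W = 0.192 kW
Energy available = $8.45 ÷ $0.25/kWh = 33.8 kWh
Hours = 33.8 kWh ÷ 0.192 kW = 176.0 h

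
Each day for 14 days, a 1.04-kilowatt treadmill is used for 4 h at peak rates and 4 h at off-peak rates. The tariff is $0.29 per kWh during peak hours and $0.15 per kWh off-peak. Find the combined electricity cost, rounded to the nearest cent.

Peak energy = 1.04 kW × 4 h × 14 = 58.24 kWh
Off-peak energy = 1.04 kW × 4 h × 14 = 58.24 kWh
Cost = 58.24 × $0.29 + 58.24 × $0.15 = $16.8896 + $8.736 = $25.63

$25.63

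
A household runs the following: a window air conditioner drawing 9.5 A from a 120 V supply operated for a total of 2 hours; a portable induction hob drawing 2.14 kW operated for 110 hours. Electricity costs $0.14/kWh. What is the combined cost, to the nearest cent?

window air conditioner: Power = 9.5 A × 120 V = 1140 W = 1.14 kW
window air conditioner: 1.14 kW × 2 h = 2.28 kWh
portable induction hob: 2.14 kW × 110 h = 235.4 kWh
Total energy = 237.68 kWh
Cost = 237.68 × $0.14 = $33.28

$33.28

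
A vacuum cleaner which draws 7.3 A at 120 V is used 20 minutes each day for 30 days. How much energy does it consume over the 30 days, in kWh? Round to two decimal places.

Power = 7.3 A × 120 V = 876 W = 0.876 kW
Runtime = 20 min × 30 = 600 min = 10 h
Energy = 0.876 kW × 10 h = 8.76 kWh

8.76 kWh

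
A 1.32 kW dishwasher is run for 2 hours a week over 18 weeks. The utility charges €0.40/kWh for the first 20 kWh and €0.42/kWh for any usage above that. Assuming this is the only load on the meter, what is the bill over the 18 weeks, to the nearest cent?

Runtime = 2 h/week × 18 weeks = 36 h
Energy = 1.32 kW × 36 h = 47.52 kWh
Tier 1 (0–20 kWh): 20 × €0.40 = €8
Above 20 kWh: 27.52 × €0.42 = €11.5584
Bill = €19.56

€19.56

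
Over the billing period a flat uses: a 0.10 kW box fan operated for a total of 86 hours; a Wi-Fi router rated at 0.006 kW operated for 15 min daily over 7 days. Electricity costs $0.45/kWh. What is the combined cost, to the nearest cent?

box fan: 0.1 kW × 86 h = 8.6 kWh
Wi-Fi router: Runtime = 15 min × 7 = 105 min = 1.75 h
Wi-Fi router: 0.006 kW × 1.75 h = 0.0105 kWh
Total energy = 8.6105 kWh
Cost = 8.6105 × $0.45 = $3.87

$3.87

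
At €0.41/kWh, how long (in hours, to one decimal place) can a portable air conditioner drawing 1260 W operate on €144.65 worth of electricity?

Energy available = €144.65 ÷ €0.41/kWh = 352.8049 kWh
Hours = 352.8049 kWh ÷ 1.26 kW = 280.0 h

280.0 h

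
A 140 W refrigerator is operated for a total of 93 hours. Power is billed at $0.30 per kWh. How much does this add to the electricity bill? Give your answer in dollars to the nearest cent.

Energy = 0.14 kW × 93 h = 13.02 kWh
Cost = 13.02 kWh × $0.30/kWh = $3.91

$3.91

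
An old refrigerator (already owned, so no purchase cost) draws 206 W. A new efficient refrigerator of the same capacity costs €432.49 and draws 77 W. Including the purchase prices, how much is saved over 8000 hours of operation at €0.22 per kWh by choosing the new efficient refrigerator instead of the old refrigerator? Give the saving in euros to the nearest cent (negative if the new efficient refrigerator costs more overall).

old refrigerator: €0.00 + (206/1000) kW × 8000 h × €0.22 = €0.00 + €362.56 = €362.56
new efficient refrigerator: €432.49 + (77/1000) kW × 8000 h × €0.22 = €432.49 + €135.52 = €568.01
Saving = €362.56 − €568.01 = −€205.45

-€205.45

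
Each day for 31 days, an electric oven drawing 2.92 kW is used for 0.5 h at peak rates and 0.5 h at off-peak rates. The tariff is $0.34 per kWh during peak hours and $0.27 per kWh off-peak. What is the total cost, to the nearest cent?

Peak energy = 2.92 kW × 0.5 h × 31 = 45.26 kWh
Off-peak energy = 2.92 kW × 0.5 h × 31 = 45.26 kWh
Cost = 45.26 × $0.34 + 45.26 × $0.27 = $15.3884 + $12.2202 = $27.61

$27.61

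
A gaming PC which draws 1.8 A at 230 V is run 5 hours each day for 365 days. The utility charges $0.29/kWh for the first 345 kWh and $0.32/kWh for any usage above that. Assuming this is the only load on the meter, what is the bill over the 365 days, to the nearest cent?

Power = 1.8 A × 230 V = 414 W = 0.414 kW
Runtime = 5 h/day × 365 days = 1825 h
Energy = 0.414 kW × 1825 h = 755.55 kWh
Tier 1 (0–345 kWh): 345 × $0.29 = $100.05
Above 345 kWh: 410.55 × $0.32 = $131.376
Bill = $231.43

$231.43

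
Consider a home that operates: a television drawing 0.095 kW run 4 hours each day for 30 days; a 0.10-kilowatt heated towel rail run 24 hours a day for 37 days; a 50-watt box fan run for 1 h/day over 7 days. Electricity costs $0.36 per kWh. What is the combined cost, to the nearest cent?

television: Runtime = 4 h/day × 30 days = 120 h
television: 0.095 kW × 120 h = 11.4 kWh
heated towel rail: Runtime = 24 h × 37 = 888 h
heated towel rail: 0.1 kW × 888 h = 88.8 kWh
box fan: Runtime = 1 h/day × 7 days = 7 h
box fan: 0.05 kW × 7 h = 0.35 kWh
Total energy = 100.55 kWh
Cost = 100.55 × $0.36 = $36.20

$36.20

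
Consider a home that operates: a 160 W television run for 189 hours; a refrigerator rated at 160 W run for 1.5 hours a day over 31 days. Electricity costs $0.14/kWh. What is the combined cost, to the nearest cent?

television: 0.16 kW × 189 h = 30.24 kWh
refrigerator: Runtime = 1.5 h/day × 31 days = 46.5 h
refrigerator: 0.16 kW × 46.5 h = 7.44 kWh
Total energy = 37.68 kWh
Cost = 37.68 × $0.14 = $5.28

$5.28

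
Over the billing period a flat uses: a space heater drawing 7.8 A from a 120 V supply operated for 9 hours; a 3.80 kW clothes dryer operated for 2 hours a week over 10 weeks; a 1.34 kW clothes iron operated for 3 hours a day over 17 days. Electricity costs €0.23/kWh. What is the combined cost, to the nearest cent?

€35.14

space heater: Power = 7.8 A × 120 V = 936 W = 0.936 kW
space heater: 0.936 kW × 9 h = 8.424 kWh
clothes dryer: Runtime = 2 h/week × 10 weeks = 20 h
clothes dryer: 3.8 kW × 20 h = 76 kWh
clothes iron: Runtime = 3 h/day × 17 days = 51 h
clothes iron: 1.34 kW × 51 h = 68.34 kWh
Total energy = 152.764 kWh
Cost = 152.764 × €0.23 = €35.14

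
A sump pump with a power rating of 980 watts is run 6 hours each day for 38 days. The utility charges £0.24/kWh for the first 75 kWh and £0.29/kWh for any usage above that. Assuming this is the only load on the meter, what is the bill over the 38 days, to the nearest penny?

Runtime = 6 h/day × 38 days = 228 h
Energy = 0.98 kW × 228 h = 223.44 kWh
Tier 1 (0–75 kWh): 75 × £0.24 = £18
Above 75 kWh: 148.44 × £0.29 = £43.0476
Bill = £61.05

£61.05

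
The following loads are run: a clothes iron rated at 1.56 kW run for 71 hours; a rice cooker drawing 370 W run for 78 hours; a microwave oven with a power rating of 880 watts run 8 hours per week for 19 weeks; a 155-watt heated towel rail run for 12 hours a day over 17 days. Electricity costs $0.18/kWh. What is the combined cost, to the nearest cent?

$54.90

clothes iron: 1.56 kW × 71 h = 110.76 kWh
rice cooker: 0.37 kW × 78 h = 28.86 kWh
microwave oven: Runtime = 8 h/week × 19 weeks = 152 h
microwave oven: 0.88 kW × 152 h = 133.76 kWh
heated towel rail: Runtime = 12 h/day × 17 days = 204 h
heated towel rail: 0.155 kW × 204 h = 31.62 kWh
Total energy = 305 kWh
Cost = 305 × $0.18 = $54.90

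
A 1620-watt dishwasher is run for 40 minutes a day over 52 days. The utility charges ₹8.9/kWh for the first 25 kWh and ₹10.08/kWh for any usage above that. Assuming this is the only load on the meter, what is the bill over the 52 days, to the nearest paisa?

₹536.59

Runtime = 40 min × 52 = 2080 min = 34.666666… h
Energy = 1.62 kW × 34.666666… h = 56.16 kWh
Tier 1 (0–25 kWh): 25 × ₹8.9 = ₹222.5
Above 25 kWh: 31.16 × ₹10.08 = ₹314.0928
Bill = ₹536.59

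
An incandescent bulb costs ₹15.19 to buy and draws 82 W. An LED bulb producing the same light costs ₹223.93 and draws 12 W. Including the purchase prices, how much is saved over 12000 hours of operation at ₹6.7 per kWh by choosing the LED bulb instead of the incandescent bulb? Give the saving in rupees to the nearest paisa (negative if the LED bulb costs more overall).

₹5419.26

incandescent bulb: ₹15.19 + (82/1000) kW × 12000 h × ₹6.7 = ₹15.19 + ₹6592.8 = ₹6607.99
LED bulb: ₹223.93 + (12/1000) kW × 12000 h × ₹6.7 = ₹223.93 + ₹964.8 = ₹1188.73
Saving = ₹6607.99 − ₹1188.73 = ₹5419.26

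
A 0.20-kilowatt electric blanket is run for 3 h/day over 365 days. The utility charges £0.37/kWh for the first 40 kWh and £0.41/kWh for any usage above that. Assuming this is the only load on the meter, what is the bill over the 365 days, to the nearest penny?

Runtime = 3 h/day × 365 days = 1095 h
Energy = 0.2 kW × 1095 h = 219 kWh
Tier 1 (0–40 kWh): 40 × £0.37 = £14.8
Above 40 kWh: 179 × £0.41 = £73.39
Bill = £88.19

£88.19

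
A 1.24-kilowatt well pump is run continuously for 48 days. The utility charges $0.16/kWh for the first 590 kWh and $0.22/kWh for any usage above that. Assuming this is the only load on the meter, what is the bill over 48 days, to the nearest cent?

$278.87

Runtime = 24 h × 48 = 1152 h
Energy = 1.24 kW × 1152 h = 1428.48 kWh
Tier 1 (0–590 kWh): 590 × $0.16 = $94.4
Above 590 kWh: 838.48 × $0.22 = $184.4656
Bill = $278.87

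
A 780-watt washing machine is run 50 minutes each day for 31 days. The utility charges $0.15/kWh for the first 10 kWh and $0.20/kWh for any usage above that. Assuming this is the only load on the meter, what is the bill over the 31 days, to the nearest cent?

$3.53

Runtime = 50 min × 31 = 1550 min = 25.833333… h
Energy = 0.78 kW × 25.833333… h = 20.15 kWh
Tier 1 (0–10 kWh): 10 × $0.15 = $1.5
Above 10 kWh: 10.15 × $0.20 = $2.03
Bill = $3.53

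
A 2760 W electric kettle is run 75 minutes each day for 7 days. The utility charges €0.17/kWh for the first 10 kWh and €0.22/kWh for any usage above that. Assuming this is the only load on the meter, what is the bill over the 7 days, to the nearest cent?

Runtime = 75 min × 7 = 525 min = 8.75 h
Energy = 2.76 kW × 8.75 h = 24.15 kWh
Tier 1 (0–10 kWh): 10 × €0.17 = €1.7
Above 10 kWh: 14.15 × €0.22 = €3.113
Bill = €4.81

€4.81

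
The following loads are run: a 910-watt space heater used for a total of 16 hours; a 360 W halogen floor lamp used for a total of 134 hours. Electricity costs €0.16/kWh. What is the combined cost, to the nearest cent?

€10.05

space heater: 0.91 kW × 16 h = 14.56 kWh
halogen floor lamp: 0.36 kW × 134 h = 48.24 kWh
Total energy = 62.8 kWh
Cost = 62.8 × €0.16 = €10.05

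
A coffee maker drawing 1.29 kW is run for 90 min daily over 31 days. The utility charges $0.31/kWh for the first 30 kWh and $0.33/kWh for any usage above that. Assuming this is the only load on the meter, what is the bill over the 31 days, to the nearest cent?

Runtime = 90 min × 31 = 2790 min = 46.5 h
Energy = 1.29 kW × 46.5 h = 59.985 kWh
Tier 1 (0–30 kWh): 30 × $0.31 = $9.3
Above 30 kWh: 29.985 × $0.33 = $9.89505
Bill = $19.20

$19.20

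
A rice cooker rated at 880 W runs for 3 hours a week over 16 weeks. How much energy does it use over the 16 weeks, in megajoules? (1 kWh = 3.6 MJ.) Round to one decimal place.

Runtime = 3 h/week × 16 weeks = 48 h
Energy = 0.88 kW × 48 h = 42.24 kWh
= 42.24 × 3.6 MJ = 152.1 MJ

152.1 MJ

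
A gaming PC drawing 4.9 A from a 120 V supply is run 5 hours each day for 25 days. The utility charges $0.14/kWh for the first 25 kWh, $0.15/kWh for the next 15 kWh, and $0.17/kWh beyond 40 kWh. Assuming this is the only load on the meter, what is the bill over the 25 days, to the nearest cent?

$11.45

Power = 4.9 A × 120 V = 588 W = 0.588 kW
Runtime = 5 h/day × 25 days = 125 h
Energy = 0.588 kW × 125 h = 73.5 kWh
Tier 1 (0–25 kWh): 25 × $0.14 = $3.5
Tier 2 (25–40 kWh): 15 × $0.15 = $2.25
Above 40 kWh: 33.5 × $0.17 = $5.695
Bill = $11.45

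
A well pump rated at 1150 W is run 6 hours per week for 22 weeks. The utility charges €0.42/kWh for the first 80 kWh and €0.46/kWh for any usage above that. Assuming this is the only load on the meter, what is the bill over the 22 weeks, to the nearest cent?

€66.63

Runtime = 6 h/week × 22 weeks = 132 h
Energy = 1.15 kW × 132 h = 151.8 kWh
Tier 1 (0–80 kWh): 80 × €0.42 = €33.6
Above 80 kWh: 71.8 × €0.46 = €33.028
Bill = €66.63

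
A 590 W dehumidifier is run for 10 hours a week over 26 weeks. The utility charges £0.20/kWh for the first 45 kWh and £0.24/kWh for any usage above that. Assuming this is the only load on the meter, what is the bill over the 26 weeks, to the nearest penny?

£35.02

Runtime = 10 h/week × 26 weeks = 260 h
Energy = 0.59 kW × 260 h = 153.4 kWh
Tier 1 (0–45 kWh): 45 × £0.20 = £9
Above 45 kWh: 108.4 × £0.24 = £26.016
Bill = £35.02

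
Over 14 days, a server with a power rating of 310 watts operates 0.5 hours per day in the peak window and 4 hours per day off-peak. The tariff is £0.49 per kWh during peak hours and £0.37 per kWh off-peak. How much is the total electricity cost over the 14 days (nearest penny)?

£7.49

Peak energy = 0.31 kW × 0.5 h × 14 = 2.17 kWh
Off-peak energy = 0.31 kW × 4 h × 14 = 17.36 kWh
Cost = 2.17 × £0.49 + 17.36 × £0.37 = £1.0633 + £6.4232 = £7.49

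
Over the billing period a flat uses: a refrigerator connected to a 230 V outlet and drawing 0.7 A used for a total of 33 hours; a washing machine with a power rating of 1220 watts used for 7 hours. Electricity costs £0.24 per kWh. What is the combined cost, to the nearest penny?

£3.32

refrigerator: Power = 0.7 A × 230 V = 161 W = 0.161 kW
refrigerator: 0.161 kW × 33 h = 5.313 kWh
washing machine: 1.22 kW × 7 h = 8.54 kWh
Total energy = 13.853 kWh
Cost = 13.853 × £0.24 = £3.32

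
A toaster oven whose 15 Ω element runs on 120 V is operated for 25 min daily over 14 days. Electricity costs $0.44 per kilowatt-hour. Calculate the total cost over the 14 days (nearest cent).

Power = V²/R = 120²/15 = 960 W = 0.96 kW
Runtime = 25 min × 14 = 350 min = 5.833333… h
Energy = 0.96 kW × 5.833333… h = 5.6 kWh
Cost = 5.6 kWh × $0.44/kWh = $2.46

$2.46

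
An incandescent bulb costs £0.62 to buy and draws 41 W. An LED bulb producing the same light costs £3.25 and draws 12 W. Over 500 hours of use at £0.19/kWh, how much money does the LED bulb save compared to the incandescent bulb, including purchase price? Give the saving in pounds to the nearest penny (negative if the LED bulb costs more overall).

£0.13

incandescent bulb: £0.62 + (41/1000) kW × 500 h × £0.19 = £0.62 + £3.895 = £4.515
LED bulb: £3.25 + (12/1000) kW × 500 h × £0.19 = £3.25 + £1.14 = £4.39
Saving = £4.515 − £4.39 = £0.125 → £0.13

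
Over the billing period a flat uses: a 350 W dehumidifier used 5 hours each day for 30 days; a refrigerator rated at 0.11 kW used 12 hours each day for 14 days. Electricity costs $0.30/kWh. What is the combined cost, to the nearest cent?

$21.29

dehumidifier: Runtime = 5 h/day × 30 days = 150 h
dehumidifier: 0.35 kW × 150 h = 52.5 kWh
refrigerator: Runtime = 12 h/day × 14 days = 168 h
refrigerator: 0.11 kW × 168 h = 18.48 kWh
Total energy = 70.98 kWh
Cost = 70.98 × $0.30 = $21.29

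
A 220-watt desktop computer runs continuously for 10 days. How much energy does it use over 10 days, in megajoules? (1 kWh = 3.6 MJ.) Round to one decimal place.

190.1 MJ

Runtime = 24 h × 10 = 240 h
Energy = 0.22 kW × 240 h = 52.8 kWh
= 52.8 × 3.6 MJ = 190.1 MJ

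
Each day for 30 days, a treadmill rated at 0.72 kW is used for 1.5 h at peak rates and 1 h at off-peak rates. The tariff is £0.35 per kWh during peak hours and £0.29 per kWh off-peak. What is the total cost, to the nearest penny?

Peak energy = 0.72 kW × 1.5 h × 30 = 32.4 kWh
Off-peak energy = 0.72 kW × 1 h × 30 = 21.6 kWh
Cost = 32.4 × £0.35 + 21.6 × £0.29 = £11.34 + £6.264 = £17.60

£17.60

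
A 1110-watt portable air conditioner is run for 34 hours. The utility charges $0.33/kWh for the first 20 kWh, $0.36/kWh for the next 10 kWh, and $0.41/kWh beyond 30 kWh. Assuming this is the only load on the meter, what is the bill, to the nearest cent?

$13.37

Energy = 1.11 kW × 34 h = 37.74 kWh
Tier 1 (0–20 kWh): 20 × $0.33 = $6.6
Tier 2 (20–30 kWh): 10 × $0.36 = $3.6
Above 30 kWh: 7.74 × $0.41 = $3.1734
Bill = $13.37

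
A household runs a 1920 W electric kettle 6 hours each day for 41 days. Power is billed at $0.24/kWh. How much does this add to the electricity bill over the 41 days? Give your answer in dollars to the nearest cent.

$113.36

Runtime = 6 h/day × 41 days = 246 h
Energy = 1.92 kW × 246 h = 472.32 kWh
Cost = 472.32 kWh × $0.24/kWh = $113.36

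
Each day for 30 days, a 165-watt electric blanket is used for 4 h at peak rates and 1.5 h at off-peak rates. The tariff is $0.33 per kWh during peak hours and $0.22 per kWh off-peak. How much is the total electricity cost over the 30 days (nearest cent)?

$8.17

Peak energy = 0.165 kW × 4 h × 30 = 19.8 kWh
Off-peak energy = 0.165 kW × 1.5 h × 30 = 7.425 kWh
Cost = 19.8 × $0.33 + 7.425 × $0.22 = $6.534 + $1.6335 = $8.17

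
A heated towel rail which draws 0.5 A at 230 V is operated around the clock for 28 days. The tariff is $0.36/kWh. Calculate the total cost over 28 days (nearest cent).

Power = 0.5 A × 230 V = 115 W = 0.115 kW
Runtime = 24 h × 28 = 672 h
Energy = 0.115 kW × 672 h = 77.28 kWh
Cost = 77.28 kWh × $0.36/kWh = $27.82

$27.82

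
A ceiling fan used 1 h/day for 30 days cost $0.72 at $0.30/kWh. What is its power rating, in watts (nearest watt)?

80 W

Energy = $0.72 ÷ $0.30/kWh = 2.4 kWh
Runtime = 1 h/day × 30 days = 30 h
Power = 2.4 kWh ÷ 30 h = 0.08 kW = 80 W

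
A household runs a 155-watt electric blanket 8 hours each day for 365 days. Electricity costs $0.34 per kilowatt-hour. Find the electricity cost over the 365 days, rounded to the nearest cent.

$153.88

Runtime = 8 h/day × 365 days = 2920 h
Energy = 0.155 kW × 2920 h = 452.6 kWh
Cost = 452.6 kWh × $0.34/kWh = $153.88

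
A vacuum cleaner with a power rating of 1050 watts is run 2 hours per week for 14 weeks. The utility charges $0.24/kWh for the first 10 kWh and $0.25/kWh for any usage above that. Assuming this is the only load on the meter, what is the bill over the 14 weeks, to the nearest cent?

$7.25

Runtime = 2 h/week × 14 weeks = 28 h
Energy = 1.05 kW × 28 h = 29.4 kWh
Tier 1 (0–10 kWh): 10 × $0.24 = $2.4
Above 10 kWh: 19.4 × $0.25 = $4.85
Bill = $7.25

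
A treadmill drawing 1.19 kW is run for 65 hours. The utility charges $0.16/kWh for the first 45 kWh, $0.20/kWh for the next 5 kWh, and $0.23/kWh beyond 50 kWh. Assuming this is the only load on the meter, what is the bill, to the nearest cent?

$14.49

Energy = 1.19 kW × 65 h = 77.35 kWh
Tier 1 (0–45 kWh): 45 × $0.16 = $7.2
Tier 2 (45–50 kWh): 5 × $0.20 = $1
Above 50 kWh: 27.35 × $0.23 = $6.2905
Bill = $14.49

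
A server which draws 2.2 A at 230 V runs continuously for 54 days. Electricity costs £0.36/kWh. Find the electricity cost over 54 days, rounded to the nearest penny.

£236.08

Power = 2.2 A × 230 V = 506 W = 0.506 kW
Runtime = 24 h × 54 = 1296 h
Energy = 0.506 kW × 1296 h = 655.776 kWh
Cost = 655.776 kWh × £0.36/kWh = £236.08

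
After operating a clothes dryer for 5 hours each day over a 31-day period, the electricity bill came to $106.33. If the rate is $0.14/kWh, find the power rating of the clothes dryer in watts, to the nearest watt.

4900 W

Energy = $106.33 ÷ $0.14/kWh = 759.5 kWh
Runtime = 5 h/day × 31 days = 155 h
Power = 759.5 kWh ÷ 155 h = 4.9 kW = 4900 W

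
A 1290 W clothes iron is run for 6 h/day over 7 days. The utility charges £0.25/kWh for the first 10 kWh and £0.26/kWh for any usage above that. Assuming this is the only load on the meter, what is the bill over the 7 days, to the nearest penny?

Runtime = 6 h/day × 7 days = 42 h
Energy = 1.29 kW × 42 h = 54.18 kWh
Tier 1 (0–10 kWh): 10 × £0.25 = £2.5
Above 10 kWh: 44.18 × £0.26 = £11.4868
Bill = £13.99

£13.99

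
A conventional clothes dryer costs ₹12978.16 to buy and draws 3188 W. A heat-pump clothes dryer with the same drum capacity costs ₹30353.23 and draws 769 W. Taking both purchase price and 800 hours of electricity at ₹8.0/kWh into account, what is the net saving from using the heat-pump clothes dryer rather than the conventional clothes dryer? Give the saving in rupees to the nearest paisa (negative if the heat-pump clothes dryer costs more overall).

-₹1893.47

conventional clothes dryer: ₹12978.16 + (3188/1000) kW × 800 h × ₹8.0 = ₹12978.16 + ₹20403.2 = ₹33381.36
heat-pump clothes dryer: ₹30353.23 + (769/1000) kW × 800 h × ₹8.0 = ₹30353.23 + ₹4921.6 = ₹35274.83
Saving = ₹33381.36 − ₹35274.83 = −₹1893.47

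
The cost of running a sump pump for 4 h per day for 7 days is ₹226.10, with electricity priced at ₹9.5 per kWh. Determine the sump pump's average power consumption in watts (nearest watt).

Energy = ₹226.10 ÷ ₹9.5/kWh = 23.8 kWh
Runtime = 4 h/day × 7 days = 28 h
Power = 23.8 kWh ÷ 28 h = 0.85 kW = 850 W

850 W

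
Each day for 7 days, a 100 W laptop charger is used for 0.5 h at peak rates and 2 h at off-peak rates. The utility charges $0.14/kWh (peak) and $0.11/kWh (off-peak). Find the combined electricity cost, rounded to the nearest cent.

Peak energy = 0.1 kW × 0.5 h × 7 = 0.35 kWh
Off-peak energy = 0.1 kW × 2 h × 7 = 1.4 kWh
Cost = 0.35 × $0.14 + 1.4 × $0.11 = $0.049 + $0.154 = $0.20

$0.20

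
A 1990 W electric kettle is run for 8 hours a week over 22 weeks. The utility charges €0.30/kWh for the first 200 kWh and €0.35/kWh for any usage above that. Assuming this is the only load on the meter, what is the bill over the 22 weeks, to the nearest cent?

Runtime = 8 h/week × 22 weeks = 176 h
Energy = 1.99 kW × 176 h = 350.24 kWh
Tier 1 (0–200 kWh): 200 × €0.30 = €60
Above 200 kWh: 150.24 × €0.35 = €52.584
Bill = €112.58

€112.58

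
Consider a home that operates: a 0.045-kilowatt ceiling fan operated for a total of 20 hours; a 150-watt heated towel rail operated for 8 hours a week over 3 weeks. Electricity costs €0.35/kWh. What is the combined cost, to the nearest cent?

ceiling fan: 0.045 kW × 20 h = 0.9 kWh
heated towel rail: Runtime = 8 h/week × 3 weeks = 24 h
heated towel rail: 0.15 kW × 24 h = 3.6 kWh
Total energy = 4.5 kWh
Cost = 4.5 × €0.35 = €1.58

€1.58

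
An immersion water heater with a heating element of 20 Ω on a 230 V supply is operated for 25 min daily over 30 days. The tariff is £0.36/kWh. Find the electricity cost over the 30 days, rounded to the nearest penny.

£11.90

Power = V²/R = 230²/20 = 2645 W = 2.645 kW
Runtime = 25 min × 30 = 750 min = 12.5 h
Energy = 2.645 kW × 12.5 h = 33.0625 kWh
Cost = 33.0625 kWh × £0.36/kWh = £11.90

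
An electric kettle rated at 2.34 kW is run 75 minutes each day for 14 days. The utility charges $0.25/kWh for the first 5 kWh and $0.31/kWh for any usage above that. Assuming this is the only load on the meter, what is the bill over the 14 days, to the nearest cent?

Runtime = 75 min × 14 = 1050 min = 17.5 h
Energy = 2.34 kW × 17.5 h = 40.95 kWh
Tier 1 (0–5 kWh): 5 × $0.25 = $1.25
Above 5 kWh: 35.95 × $0.31 = $11.1445
Bill = $12.39

$12.39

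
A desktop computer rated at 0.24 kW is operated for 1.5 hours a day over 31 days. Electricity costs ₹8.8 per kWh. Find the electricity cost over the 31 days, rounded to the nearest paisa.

Runtime = 1.5 h/day × 31 days = 46.5 h
Energy = 0.24 kW × 46.5 h = 11.16 kWh
Cost = 11.16 kWh × ₹8.8/kWh = ₹98.21

₹98.21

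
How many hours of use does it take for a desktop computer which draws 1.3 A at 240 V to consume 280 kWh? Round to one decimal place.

Power = 1.3 A × 240 V = 312 W = 0.312 kW
Hours = 280 kWh ÷ 0.312 kW = 897.4 h

897.4 h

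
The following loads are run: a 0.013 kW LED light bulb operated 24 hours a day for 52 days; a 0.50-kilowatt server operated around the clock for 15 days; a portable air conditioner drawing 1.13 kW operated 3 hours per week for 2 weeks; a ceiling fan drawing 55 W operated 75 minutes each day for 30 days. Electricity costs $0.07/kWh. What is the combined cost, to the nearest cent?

LED light bulb: Runtime = 24 h × 52 = 1248 h
LED light bulb: 0.013 kW × 1248 h = 16.224 kWh
server: Runtime = 24 h × 15 = 360 h
server: 0.5 kW × 360 h = 180 kWh
portable air conditioner: Runtime = 3 h/week × 2 weeks = 6 h
portable air conditioner: 1.13 kW × 6 h = 6.78 kWh
ceiling fan: Runtime = 75 min × 30 = 2250 min = 37.5 h
ceiling fan: 0.055 kW × 37.5 h = 2.0625 kWh
Total energy = 205.0665 kWh
Cost = 205.0665 × $0.07 = $14.35

$14.35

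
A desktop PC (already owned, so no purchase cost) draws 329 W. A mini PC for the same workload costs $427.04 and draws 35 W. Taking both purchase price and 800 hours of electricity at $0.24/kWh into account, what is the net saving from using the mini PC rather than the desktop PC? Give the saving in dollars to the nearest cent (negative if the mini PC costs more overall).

desktop PC: $0.00 + (329/1000) kW × 800 h × $0.24 = $0.00 + $63.168 = $63.168
mini PC: $427.04 + (35/1000) kW × 800 h × $0.24 = $427.04 + $6.72 = $433.76
Saving = $63.168 − $433.76 = −$370.592 → -$370.59

-$370.59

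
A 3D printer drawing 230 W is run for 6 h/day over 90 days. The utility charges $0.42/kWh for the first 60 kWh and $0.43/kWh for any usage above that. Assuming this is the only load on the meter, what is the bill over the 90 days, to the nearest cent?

Runtime = 6 h/day × 90 days = 540 h
Energy = 0.23 kW × 540 h = 124.2 kWh
Tier 1 (0–60 kWh): 60 × $0.42 = $25.2
Above 60 kWh: 64.2 × $0.43 = $27.606
Bill = $52.81

$52.81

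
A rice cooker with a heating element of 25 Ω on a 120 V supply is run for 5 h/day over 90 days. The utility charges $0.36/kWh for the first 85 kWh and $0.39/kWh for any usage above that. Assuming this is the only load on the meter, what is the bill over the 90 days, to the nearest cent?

$98.54

Power = V²/R = 120²/25 = 576 W = 0.576 kW
Runtime = 5 h/day × 90 days = 450 h
Energy = 0.576 kW × 450 h = 259.2 kWh
Tier 1 (0–85 kWh): 85 × $0.36 = $30.6
Above 85 kWh: 174.2 × $0.39 = $67.938
Bill = $98.54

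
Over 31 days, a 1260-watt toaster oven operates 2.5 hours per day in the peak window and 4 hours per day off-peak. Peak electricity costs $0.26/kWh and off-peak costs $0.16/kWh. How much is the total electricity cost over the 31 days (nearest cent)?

$50.39

Peak energy = 1.26 kW × 2.5 h × 31 = 97.65 kWh
Off-peak energy = 1.26 kW × 4 h × 31 = 156.24 kWh
Cost = 97.65 × $0.26 + 156.24 × $0.16 = $25.389 + $24.9984 = $50.39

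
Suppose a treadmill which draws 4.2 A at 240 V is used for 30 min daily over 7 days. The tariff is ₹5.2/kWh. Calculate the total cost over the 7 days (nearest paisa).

₹18.35

Power = 4.2 A × 240 V = 1008 W = 1.008 kW
Runtime = 30 min × 7 = 210 min = 3.5 h
Energy = 1.008 kW × 3.5 h = 3.528 kWh
Cost = 3.528 kWh × ₹5.2/kWh = ₹18.35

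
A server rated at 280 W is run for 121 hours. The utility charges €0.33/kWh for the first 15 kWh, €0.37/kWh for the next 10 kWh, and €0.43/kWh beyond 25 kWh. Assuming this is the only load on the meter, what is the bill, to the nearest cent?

€12.47

Energy = 0.28 kW × 121 h = 33.88 kWh
Tier 1 (0–15 kWh): 15 × €0.33 = €4.95
Tier 2 (15–25 kWh): 10 × €0.37 = €3.7
Above 25 kWh: 8.88 × €0.43 = €3.8184
Bill = €12.47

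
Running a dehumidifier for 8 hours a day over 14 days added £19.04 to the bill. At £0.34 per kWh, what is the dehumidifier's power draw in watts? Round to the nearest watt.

Energy = £19.04 ÷ £0.34/kWh = 56 kWh
Runtime = 8 h/day × 14 days = 112 h
Power = 56 kWh ÷ 112 h = 0.5 kW = 500 W

500 W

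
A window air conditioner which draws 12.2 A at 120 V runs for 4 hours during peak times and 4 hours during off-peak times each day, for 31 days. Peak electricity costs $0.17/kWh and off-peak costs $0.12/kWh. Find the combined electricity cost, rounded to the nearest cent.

$52.65

Power = 12.2 A × 120 V = 1464 W = 1.464 kW
Peak energy = 1.464 kW × 4 h × 31 = 181.536 kWh
Off-peak energy = 1.464 kW × 4 h × 31 = 181.536 kWh
Cost = 181.536 × $0.17 + 181.536 × $0.12 = $30.86112 + $21.78432 = $52.65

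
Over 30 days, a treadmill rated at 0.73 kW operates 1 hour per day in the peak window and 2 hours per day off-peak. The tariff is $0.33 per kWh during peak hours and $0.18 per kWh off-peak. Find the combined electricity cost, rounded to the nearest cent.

Peak energy = 0.73 kW × 1 h × 30 = 21.9 kWh
Off-peak energy = 0.73 kW × 2 h × 30 = 43.8 kWh
Cost = 21.9 × $0.33 + 43.8 × $0.18 = $7.227 + $7.884 = $15.11

$15.11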